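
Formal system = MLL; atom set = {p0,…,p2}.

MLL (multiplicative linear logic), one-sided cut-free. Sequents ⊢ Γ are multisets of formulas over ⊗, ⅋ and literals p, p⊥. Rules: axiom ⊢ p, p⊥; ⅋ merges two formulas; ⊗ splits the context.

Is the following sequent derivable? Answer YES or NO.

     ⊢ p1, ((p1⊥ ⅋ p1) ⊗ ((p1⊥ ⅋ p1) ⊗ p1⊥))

Derivation (root first):
[⊗]  ⊢ p1, ((p1⊥ ⅋ p1) ⊗ ((p1⊥ ⅋ p1) ⊗ p1⊥))
  [⅋]  ⊢ (p1⊥ ⅋ p1)
    [Ax]  ⊢ p1, p1⊥
  [⊗]  ⊢ p1, ((p1⊥ ⅋ p1) ⊗ p1⊥)
    [⅋]  ⊢ (p1⊥ ⅋ p1)
      [Ax]  ⊢ p1, p1⊥
    [Ax]  ⊢ p1, p1⊥

Result: YES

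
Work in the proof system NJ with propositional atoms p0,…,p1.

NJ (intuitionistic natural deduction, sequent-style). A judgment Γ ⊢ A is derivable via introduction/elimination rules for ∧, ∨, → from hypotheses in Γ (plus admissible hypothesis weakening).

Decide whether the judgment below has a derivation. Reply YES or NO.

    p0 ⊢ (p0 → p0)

Proof tree:
[→I] p0 ⊢ (p0 → p0)
  [Wk] p0, p0 ⊢ p0
    [Ax] p0 ⊢ p0

Result: YES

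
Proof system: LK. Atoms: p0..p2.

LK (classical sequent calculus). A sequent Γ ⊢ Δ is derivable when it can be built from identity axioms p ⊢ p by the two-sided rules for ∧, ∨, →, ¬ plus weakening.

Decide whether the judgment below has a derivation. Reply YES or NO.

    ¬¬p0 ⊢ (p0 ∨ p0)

Derivation (root first):
[¬L] ¬¬p0 ⊢ (p0 ∨ p0)
  [∨R]  ⊢ ¬p0, (p0 ∨ p0)
    [¬R]  ⊢ p0, p0, ¬p0
      [WR] p0 ⊢ p0, p0
        [Ax] p0 ⊢ p0

Result: YES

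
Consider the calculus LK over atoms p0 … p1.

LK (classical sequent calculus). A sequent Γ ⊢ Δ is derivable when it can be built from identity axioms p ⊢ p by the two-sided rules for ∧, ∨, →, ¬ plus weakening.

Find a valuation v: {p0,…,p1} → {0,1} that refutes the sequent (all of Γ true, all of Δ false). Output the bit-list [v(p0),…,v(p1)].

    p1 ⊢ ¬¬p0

Truth-table refutation:
  v=00: Γ:[p1=F] Δ:[¬¬p0=F] refutes=False
  v=01: Γ:[p1=T] Δ:[¬¬p0=F] refutes=True  ← countermodel

Result: [0, 1]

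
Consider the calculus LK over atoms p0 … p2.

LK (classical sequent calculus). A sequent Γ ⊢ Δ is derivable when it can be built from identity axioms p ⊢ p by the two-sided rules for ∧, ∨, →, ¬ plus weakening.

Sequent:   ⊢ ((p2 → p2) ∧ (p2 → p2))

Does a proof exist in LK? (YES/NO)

Derivation (root first):
[∧R]  ⊢ ((p2 → p2) ∧ (p2 → p2))
  [→R]  ⊢ (p2 → p2)
    [Ax] p2 ⊢ p2
  [→R]  ⊢ (p2 → p2)
    [Ax] p2 ⊢ p2

Result: YES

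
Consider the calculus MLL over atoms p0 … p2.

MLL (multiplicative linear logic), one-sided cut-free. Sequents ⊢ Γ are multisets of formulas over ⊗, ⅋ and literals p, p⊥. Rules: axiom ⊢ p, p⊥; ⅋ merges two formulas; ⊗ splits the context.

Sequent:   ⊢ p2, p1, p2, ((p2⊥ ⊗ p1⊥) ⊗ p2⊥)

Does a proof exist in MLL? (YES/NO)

Derivation (root first):
[⊗]  ⊢ p2, p1, p2, ((p2⊥ ⊗ p1⊥) ⊗ p2⊥)
  [⊗]  ⊢ p2, p1, (p2⊥ ⊗ p1⊥)
    [Ax]  ⊢ p2, p2⊥
    [Ax]  ⊢ p1, p1⊥
  [Ax]  ⊢ p2, p2⊥

Result: YES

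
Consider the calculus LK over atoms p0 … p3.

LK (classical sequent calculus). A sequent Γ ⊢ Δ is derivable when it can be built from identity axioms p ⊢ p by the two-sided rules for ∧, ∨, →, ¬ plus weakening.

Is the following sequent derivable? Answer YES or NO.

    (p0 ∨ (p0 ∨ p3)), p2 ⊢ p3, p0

Derivation (root first):
[WL] (p0 ∨ (p0 ∨ p3)), p2 ⊢ p3, p0
  [∨L] (p0 ∨ (p0 ∨ p3)) ⊢ p3, p0
    [Ax] p0 ⊢ p0
    [∨L] (p0 ∨ p3) ⊢ p3, p0
      [Ax] p0 ⊢ p0
      [Ax] p3 ⊢ p3

Result: YES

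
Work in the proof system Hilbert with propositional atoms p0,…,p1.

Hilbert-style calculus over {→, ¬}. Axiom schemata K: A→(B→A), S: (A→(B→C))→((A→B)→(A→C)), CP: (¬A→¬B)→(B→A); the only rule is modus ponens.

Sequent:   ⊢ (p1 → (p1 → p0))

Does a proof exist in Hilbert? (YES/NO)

Truth-table refutation:
  v=00: Γ:[] Δ:[(p1 → (p1 → p0))=T] refutes=False
  v=01: Γ:[] Δ:[(p1 → (p1 → p0))=F] refutes=True  ← countermodel

Result: NO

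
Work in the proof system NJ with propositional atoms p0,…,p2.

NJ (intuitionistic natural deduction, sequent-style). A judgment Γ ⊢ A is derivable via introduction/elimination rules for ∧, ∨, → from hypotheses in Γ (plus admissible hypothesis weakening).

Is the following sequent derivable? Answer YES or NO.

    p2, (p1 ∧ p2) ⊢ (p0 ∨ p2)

Derivation trace:
[Wk] p2, (p1 ∧ p2) ⊢ (p0 ∨ p2)
  [∨I₂] p2 ⊢ (p0 ∨ p2)
    [Ax] p2 ⊢ p2

Result: YES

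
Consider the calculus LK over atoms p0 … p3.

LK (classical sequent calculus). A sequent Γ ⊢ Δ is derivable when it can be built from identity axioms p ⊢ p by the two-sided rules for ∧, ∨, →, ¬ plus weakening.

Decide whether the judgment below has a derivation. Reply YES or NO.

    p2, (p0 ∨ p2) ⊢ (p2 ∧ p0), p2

Derivation (root first):
[∨L] p2, (p0 ∨ p2) ⊢ (p2 ∧ p0), p2
  [∧R] p2, p0 ⊢ (p2 ∧ p0)
    [Ax] p2 ⊢ p2
    [Ax] p0 ⊢ p0
  [Ax] p2 ⊢ p2

Result: YES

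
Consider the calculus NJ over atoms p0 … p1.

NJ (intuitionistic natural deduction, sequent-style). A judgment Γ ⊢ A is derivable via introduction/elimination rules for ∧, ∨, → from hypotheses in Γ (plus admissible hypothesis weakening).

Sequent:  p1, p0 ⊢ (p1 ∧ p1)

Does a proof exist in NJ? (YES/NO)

Derivation trace:
[Wk] p1, p0 ⊢ (p1 ∧ p1)
  [∧I] p1 ⊢ (p1 ∧ p1)
    [Ax] p1 ⊢ p1
    [Ax] p1 ⊢ p1

Result: YES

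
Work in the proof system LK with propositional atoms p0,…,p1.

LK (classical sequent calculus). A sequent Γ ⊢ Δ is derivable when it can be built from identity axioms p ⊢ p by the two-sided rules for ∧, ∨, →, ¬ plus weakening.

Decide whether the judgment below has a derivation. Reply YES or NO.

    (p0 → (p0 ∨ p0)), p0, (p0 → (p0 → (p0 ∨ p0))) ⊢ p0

Derivation trace:
[→L] (p0 → (p0 ∨ p0)), p0, (p0 → (p0 → (p0 ∨ p0))) ⊢ p0
  [→L] p0, (p0 → (p0 ∨ p0)) ⊢ p0
    [Ax] p0 ⊢ p0
    [∨L] (p0 ∨ p0) ⊢ p0
      [Ax] p0 ⊢ p0
      [Ax] p0 ⊢ p0
  [→L] p0, (p0 → (p0 ∨ p0)) ⊢ p0
    [Ax] p0 ⊢ p0
    [∨L] (p0 ∨ p0) ⊢ p0
      [Ax] p0 ⊢ p0
      [Ax] p0 ⊢ p0

Result: YES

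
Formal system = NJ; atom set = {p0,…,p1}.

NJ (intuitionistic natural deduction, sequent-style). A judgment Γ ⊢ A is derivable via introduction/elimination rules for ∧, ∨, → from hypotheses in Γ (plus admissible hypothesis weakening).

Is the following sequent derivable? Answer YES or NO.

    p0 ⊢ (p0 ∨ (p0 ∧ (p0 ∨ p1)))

Derivation trace:
[∨I₂] p0 ⊢ (p0 ∨ (p0 ∧ (p0 ∨ p1)))
  [∧I] p0 ⊢ (p0 ∧ (p0 ∨ p1))
    [Ax] p0 ⊢ p0
    [∨I₁] p0 ⊢ (p0 ∨ p1)
      [Ax] p0 ⊢ p0

Result: YES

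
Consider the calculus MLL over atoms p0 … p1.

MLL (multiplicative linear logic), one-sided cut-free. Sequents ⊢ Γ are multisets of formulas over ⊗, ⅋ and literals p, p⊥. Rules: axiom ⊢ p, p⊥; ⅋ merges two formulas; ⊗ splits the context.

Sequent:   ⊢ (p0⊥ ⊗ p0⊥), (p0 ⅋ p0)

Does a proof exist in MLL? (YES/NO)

Derivation (root first):
[⅋]  ⊢ (p0⊥ ⊗ p0⊥), (p0 ⅋ p0)
  [⊗]  ⊢ p0, p0, (p0⊥ ⊗ p0⊥)
    [Ax]  ⊢ p0, p0⊥
    [Ax]  ⊢ p0, p0⊥

Result: YES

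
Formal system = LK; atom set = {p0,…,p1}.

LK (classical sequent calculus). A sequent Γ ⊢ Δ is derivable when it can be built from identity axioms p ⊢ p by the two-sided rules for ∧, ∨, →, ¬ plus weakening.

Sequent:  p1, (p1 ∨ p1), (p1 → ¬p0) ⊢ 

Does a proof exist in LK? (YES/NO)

Search for a countermodel by truth-table:
  v=00: Γ:[p1=F, (p1 ∨ p1)=F, (p1 → ¬p0)=T] Δ:[] refutes=False
  v=01: Γ:[p1=T, (p1 ∨ p1)=T, (p1 → ¬p0)=T] Δ:[] refutes=True  ← countermodel

Result: NO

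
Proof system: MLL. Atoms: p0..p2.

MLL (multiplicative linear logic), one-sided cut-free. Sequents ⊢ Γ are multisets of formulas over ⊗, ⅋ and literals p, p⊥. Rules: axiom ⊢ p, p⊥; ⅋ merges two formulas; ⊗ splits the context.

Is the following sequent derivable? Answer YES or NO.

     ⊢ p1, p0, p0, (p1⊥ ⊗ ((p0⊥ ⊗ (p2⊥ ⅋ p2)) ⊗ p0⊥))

Proof tree:
[⊗]  ⊢ p1, p0, p0, (p1⊥ ⊗ ((p0⊥ ⊗ (p2⊥ ⅋ p2)) ⊗ p0⊥))
  [Ax]  ⊢ p1, p1⊥
  [⊗]  ⊢ p0, p0, ((p0⊥ ⊗ (p2⊥ ⅋ p2)) ⊗ p0⊥)
    [⊗]  ⊢ p0, (p0⊥ ⊗ (p2⊥ ⅋ p2))
      [Ax]  ⊢ p0, p0⊥
      [⅋]  ⊢ (p2⊥ ⅋ p2)
        [Ax]  ⊢ p2, p2⊥
    [Ax]  ⊢ p0, p0⊥

Result: YES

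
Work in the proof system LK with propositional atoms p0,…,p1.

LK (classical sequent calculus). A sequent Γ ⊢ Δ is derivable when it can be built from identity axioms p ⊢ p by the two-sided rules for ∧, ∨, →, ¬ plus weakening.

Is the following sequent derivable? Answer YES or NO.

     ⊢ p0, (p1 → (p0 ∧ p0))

Truth-table refutation:
  v=00: Γ:[] Δ:[p0=F, (p1 → (p0 ∧ p0))=T] refutes=False
  v=01: Γ:[] Δ:[p0=F, (p1 → (p0 ∧ p0))=F] refutes=True  ← countermodel

Result: NO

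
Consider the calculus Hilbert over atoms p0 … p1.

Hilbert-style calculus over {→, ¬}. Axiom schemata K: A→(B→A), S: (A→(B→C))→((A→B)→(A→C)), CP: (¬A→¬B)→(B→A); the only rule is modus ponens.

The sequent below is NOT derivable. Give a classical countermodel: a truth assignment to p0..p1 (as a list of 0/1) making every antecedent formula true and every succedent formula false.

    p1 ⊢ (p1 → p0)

Search for a countermodel by truth-table:
  v=00: Γ:[p1=F] Δ:[(p1 → p0)=T] refutes=False
  v=01: Γ:[p1=T] Δ:[(p1 → p0)=F] refutes=True  ← countermodel

Result: [0, 1]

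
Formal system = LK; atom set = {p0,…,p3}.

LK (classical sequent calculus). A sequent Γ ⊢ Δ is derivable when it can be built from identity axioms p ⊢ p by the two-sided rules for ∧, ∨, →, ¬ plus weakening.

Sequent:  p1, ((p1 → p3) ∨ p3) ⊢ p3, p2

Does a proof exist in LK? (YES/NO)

Derivation trace:
[WR] p1, ((p1 → p3) ∨ p3) ⊢ p3, p2
  [∨L] p1, ((p1 → p3) ∨ p3) ⊢ p3
    [→L] p1, (p1 → p3) ⊢ p3
      [Ax] p1 ⊢ p1
      [Ax] p3 ⊢ p3
    [Ax] p3 ⊢ p3

Result: YES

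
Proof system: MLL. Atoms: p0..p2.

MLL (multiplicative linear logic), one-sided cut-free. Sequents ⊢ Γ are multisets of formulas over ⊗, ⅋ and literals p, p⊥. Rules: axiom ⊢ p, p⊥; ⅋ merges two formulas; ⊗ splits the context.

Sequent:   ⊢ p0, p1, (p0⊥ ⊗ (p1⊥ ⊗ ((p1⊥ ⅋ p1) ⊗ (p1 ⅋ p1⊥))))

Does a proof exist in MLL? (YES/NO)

Derivation (root first):
[⊗]  ⊢ p0, p1, (p0⊥ ⊗ (p1⊥ ⊗ ((p1⊥ ⅋ p1) ⊗ (p1 ⅋ p1⊥))))
  [Ax]  ⊢ p0, p0⊥
  [⊗]  ⊢ p1, (p1⊥ ⊗ ((p1⊥ ⅋ p1) ⊗ (p1 ⅋ p1⊥)))
    [Ax]  ⊢ p1, p1⊥
    [⊗]  ⊢ ((p1⊥ ⅋ p1) ⊗ (p1 ⅋ p1⊥))
      [⅋]  ⊢ (p1⊥ ⅋ p1)
        [Ax]  ⊢ p1, p1⊥
      [⅋]  ⊢ (p1 ⅋ p1⊥)
        [Ax]  ⊢ p1, p1⊥

Result: YES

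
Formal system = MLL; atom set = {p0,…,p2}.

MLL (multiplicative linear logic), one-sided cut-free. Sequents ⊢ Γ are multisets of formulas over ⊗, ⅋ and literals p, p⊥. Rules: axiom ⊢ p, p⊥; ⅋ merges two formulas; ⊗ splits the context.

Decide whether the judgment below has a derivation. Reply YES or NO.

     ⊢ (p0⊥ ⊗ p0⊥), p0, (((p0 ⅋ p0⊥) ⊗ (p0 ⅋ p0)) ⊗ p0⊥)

Derivation trace:
[⊗]  ⊢ (p0⊥ ⊗ p0⊥), p0, (((p0 ⅋ p0⊥) ⊗ (p0 ⅋ p0)) ⊗ p0⊥)
  [⊗]  ⊢ (p0⊥ ⊗ p0⊥), ((p0 ⅋ p0⊥) ⊗ (p0 ⅋ p0))
    [⅋]  ⊢ (p0 ⅋ p0⊥)
      [Ax]  ⊢ p0, p0⊥
    [⅋]  ⊢ (p0⊥ ⊗ p0⊥), (p0 ⅋ p0)
      [⊗]  ⊢ p0, p0, (p0⊥ ⊗ p0⊥)
        [Ax]  ⊢ p0, p0⊥
        [Ax]  ⊢ p0, p0⊥
  [Ax]  ⊢ p0, p0⊥

Result: YES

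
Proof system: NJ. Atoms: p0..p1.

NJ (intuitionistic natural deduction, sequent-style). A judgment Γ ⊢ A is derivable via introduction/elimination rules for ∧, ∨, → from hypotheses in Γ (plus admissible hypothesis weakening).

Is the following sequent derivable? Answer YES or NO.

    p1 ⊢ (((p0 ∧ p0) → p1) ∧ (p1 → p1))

Derivation (root first):
[∧I] p1 ⊢ (((p0 ∧ p0) → p1) ∧ (p1 → p1))
  [→I] p1 ⊢ ((p0 ∧ p0) → p1)
    [Wk] p1, (p0 ∧ p0) ⊢ p1
      [Ax] p1 ⊢ p1
  [→I]  ⊢ (p1 → p1)
    [Ax] p1 ⊢ p1

Result: YES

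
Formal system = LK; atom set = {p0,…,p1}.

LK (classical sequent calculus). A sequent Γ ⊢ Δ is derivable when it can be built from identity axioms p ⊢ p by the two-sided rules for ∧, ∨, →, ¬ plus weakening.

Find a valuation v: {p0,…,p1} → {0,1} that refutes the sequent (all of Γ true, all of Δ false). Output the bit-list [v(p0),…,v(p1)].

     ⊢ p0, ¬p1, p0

Enumerate valuations to refute Γ ⊢ Δ:
  v=00: Γ:[] Δ:[p0=F, ¬p1=T, p0=F] refutes=False
  v=01: Γ:[] Δ:[p0=F, ¬p1=F, p0=F] refutes=True  ← countermodel

Result: [0, 1]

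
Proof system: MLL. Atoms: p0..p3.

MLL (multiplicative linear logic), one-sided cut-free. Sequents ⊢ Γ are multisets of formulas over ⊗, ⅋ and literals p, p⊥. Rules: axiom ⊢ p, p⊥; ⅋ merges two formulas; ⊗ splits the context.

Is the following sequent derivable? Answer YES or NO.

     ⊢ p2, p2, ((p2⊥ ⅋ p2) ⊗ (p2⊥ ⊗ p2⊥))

Derivation trace:
[⊗]  ⊢ p2, p2, ((p2⊥ ⅋ p2) ⊗ (p2⊥ ⊗ p2⊥))
  [⅋]  ⊢ (p2⊥ ⅋ p2)
    [Ax]  ⊢ p2, p2⊥
  [⊗]  ⊢ p2, p2, (p2⊥ ⊗ p2⊥)
    [Ax]  ⊢ p2, p2⊥
    [Ax]  ⊢ p2, p2⊥

Result: YES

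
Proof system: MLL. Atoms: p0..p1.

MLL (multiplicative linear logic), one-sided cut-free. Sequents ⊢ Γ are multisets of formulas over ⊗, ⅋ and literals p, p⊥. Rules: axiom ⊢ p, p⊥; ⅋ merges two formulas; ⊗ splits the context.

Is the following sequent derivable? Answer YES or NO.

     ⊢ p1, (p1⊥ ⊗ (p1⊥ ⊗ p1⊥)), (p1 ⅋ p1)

Derivation (root first):
[⅋]  ⊢ p1, (p1⊥ ⊗ (p1⊥ ⊗ p1⊥)), (p1 ⅋ p1)
  [⊗]  ⊢ p1, p1, p1, (p1⊥ ⊗ (p1⊥ ⊗ p1⊥))
    [Ax]  ⊢ p1, p1⊥
    [⊗]  ⊢ p1, p1, (p1⊥ ⊗ p1⊥)
      [Ax]  ⊢ p1, p1⊥
      [Ax]  ⊢ p1, p1⊥

Result: YES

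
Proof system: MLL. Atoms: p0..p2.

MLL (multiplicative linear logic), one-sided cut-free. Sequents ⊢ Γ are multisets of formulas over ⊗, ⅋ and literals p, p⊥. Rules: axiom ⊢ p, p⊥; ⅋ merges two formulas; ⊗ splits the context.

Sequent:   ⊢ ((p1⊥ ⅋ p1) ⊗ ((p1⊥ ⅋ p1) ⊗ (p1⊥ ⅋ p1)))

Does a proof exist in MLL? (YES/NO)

Derivation (root first):
[⊗]  ⊢ ((p1⊥ ⅋ p1) ⊗ ((p1⊥ ⅋ p1) ⊗ (p1⊥ ⅋ p1)))
  [⅋]  ⊢ (p1⊥ ⅋ p1)
    [Ax]  ⊢ p1, p1⊥
  [⊗]  ⊢ ((p1⊥ ⅋ p1) ⊗ (p1⊥ ⅋ p1))
    [⅋]  ⊢ (p1⊥ ⅋ p1)
      [Ax]  ⊢ p1, p1⊥
    [⅋]  ⊢ (p1⊥ ⅋ p1)
      [Ax]  ⊢ p1, p1⊥

Result: YES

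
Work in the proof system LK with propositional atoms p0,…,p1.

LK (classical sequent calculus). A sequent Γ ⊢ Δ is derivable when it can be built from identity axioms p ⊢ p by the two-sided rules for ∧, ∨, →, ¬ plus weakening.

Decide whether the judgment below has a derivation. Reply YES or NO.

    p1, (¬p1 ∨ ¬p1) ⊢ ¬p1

Proof tree:
[∨L] p1, (¬p1 ∨ ¬p1) ⊢ ¬p1
  [¬R] ¬p1 ⊢ ¬p1
    [¬L] p1, ¬p1 ⊢ 
      [Ax] p1 ⊢ p1
  [¬L] p1, ¬p1 ⊢ 
    [Ax] p1 ⊢ p1

Result: YES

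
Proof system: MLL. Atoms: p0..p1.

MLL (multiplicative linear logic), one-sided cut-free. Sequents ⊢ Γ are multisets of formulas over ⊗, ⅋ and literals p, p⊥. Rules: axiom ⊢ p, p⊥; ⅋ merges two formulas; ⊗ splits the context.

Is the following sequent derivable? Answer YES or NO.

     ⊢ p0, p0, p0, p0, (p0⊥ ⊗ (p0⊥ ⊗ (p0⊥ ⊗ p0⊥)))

Proof tree:
[⊗]  ⊢ p0, p0, p0, p0, (p0⊥ ⊗ (p0⊥ ⊗ (p0⊥ ⊗ p0⊥)))
  [Ax]  ⊢ p0, p0⊥
  [⊗]  ⊢ p0, p0, p0, (p0⊥ ⊗ (p0⊥ ⊗ p0⊥))
    [Ax]  ⊢ p0, p0⊥
    [⊗]  ⊢ p0, p0, (p0⊥ ⊗ p0⊥)
      [Ax]  ⊢ p0, p0⊥
      [Ax]  ⊢ p0, p0⊥

Result: YES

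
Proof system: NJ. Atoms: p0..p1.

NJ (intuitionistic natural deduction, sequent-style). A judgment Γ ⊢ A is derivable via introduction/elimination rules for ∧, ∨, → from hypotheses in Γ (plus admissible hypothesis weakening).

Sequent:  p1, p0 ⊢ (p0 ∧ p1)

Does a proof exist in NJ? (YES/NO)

Derivation trace:
[∧I] p1, p0 ⊢ (p0 ∧ p1)
  [Wk] p0, p1 ⊢ p0
    [Ax] p0 ⊢ p0
  [→E] p1 ⊢ p1
    [→I]  ⊢ (p1 → p1)
      [Ax] p1 ⊢ p1
    [Wk] p1, p1 ⊢ p1
      [Ax] p1 ⊢ p1

Result: YES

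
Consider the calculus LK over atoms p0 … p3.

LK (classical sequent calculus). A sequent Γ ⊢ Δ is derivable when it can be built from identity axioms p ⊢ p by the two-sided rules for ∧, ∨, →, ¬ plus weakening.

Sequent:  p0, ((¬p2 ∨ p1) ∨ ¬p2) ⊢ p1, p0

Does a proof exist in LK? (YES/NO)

Derivation trace:
[∨L] p0, ((¬p2 ∨ p1) ∨ ¬p2) ⊢ p1, p0
  [∨L] p0, (¬p2 ∨ p1) ⊢ p1, p0
    [¬L] p0, ¬p2 ⊢ p0
      [WR] p0 ⊢ p0, p2
        [Ax] p0 ⊢ p0
    [Ax] p1 ⊢ p1
  [¬L] p0, ¬p2 ⊢ p0
    [WR] p0 ⊢ p0, p2
      [Ax] p0 ⊢ p0

Result: YES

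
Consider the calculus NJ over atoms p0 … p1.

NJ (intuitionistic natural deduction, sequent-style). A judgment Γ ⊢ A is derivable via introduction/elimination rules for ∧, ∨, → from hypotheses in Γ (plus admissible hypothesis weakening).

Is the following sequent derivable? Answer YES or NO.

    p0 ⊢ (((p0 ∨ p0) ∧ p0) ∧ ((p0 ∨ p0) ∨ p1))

Derivation trace:
[∧I] p0 ⊢ (((p0 ∨ p0) ∧ p0) ∧ ((p0 ∨ p0) ∨ p1))
  [∧I] p0 ⊢ ((p0 ∨ p0) ∧ p0)
    [∨I₁] p0 ⊢ (p0 ∨ p0)
      [Ax] p0 ⊢ p0
    [Ax] p0 ⊢ p0
  [∨I₁] p0 ⊢ ((p0 ∨ p0) ∨ p1)
    [∨I₁] p0 ⊢ (p0 ∨ p0)
      [Ax] p0 ⊢ p0

Result: YES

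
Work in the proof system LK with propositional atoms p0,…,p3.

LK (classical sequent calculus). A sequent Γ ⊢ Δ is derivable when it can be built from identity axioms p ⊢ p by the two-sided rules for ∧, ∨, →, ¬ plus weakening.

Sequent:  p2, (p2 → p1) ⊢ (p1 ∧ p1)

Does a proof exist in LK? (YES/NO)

Derivation (root first):
[→L] p2, (p2 → p1) ⊢ (p1 ∧ p1)
  [Ax] p2 ⊢ p2
  [∧R] p1 ⊢ (p1 ∧ p1)
    [Ax] p1 ⊢ p1
    [Ax] p1 ⊢ p1

Result: YES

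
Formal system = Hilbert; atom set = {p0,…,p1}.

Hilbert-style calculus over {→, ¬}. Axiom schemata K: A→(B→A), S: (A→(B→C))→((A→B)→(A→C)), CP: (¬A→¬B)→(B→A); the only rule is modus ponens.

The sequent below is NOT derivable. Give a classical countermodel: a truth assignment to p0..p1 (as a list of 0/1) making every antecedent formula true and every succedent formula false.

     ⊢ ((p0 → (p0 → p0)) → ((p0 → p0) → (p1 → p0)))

Enumerate valuations to refute Γ ⊢ Δ:
  v=00: Γ:[] Δ:[((p0 → (p0 → p0)) → ((p0 → p0) → (p1 → p0)))=T] refutes=False
  v=01: Γ:[] Δ:[((p0 → (p0 → p0)) → ((p0 → p0) → (p1 → p0)))=F] refutes=True  ← countermodel

Result: [0, 1]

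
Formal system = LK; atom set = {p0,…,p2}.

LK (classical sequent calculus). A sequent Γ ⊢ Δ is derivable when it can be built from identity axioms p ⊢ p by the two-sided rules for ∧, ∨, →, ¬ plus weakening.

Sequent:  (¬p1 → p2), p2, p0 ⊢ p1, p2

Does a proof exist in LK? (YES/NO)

Derivation (root first):
[WL] (¬p1 → p2), p2, p0 ⊢ p1, p2
  [WL] (¬p1 → p2), p2 ⊢ p1, p2
    [→L] (¬p1 → p2) ⊢ p1, p2
      [¬R]  ⊢ p1, ¬p1
        [Ax] p1 ⊢ p1
      [Ax] p2 ⊢ p2

Result: YES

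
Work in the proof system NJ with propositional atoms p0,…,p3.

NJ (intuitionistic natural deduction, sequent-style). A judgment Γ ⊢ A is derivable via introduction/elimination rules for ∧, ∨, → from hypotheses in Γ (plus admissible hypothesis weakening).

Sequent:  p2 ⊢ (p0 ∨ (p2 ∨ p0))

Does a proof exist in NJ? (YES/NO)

Proof tree:
[∨I₂] p2 ⊢ (p0 ∨ (p2 ∨ p0))
  [∨I₁] p2 ⊢ (p2 ∨ p0)
    [Ax] p2 ⊢ p2

Result: YES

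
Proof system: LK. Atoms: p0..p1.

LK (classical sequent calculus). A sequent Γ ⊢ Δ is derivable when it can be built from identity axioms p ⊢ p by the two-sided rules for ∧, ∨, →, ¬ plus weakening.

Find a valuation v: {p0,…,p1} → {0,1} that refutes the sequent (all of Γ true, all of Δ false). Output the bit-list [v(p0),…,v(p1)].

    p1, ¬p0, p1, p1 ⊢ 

Truth-table refutation:
  v=00: Γ:[p1=F, ¬p0=T, p1=F, p1=F] Δ:[] refutes=False
  v=01: Γ:[p1=T, ¬p0=T, p1=T, p1=T] Δ:[] refutes=True  ← countermodel

Result: [0, 1]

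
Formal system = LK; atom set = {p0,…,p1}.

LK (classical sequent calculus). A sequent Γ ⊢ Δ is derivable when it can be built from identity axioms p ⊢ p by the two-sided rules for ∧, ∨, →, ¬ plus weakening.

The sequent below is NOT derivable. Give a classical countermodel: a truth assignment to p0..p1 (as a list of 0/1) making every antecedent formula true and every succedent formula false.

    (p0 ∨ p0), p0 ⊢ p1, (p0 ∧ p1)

Truth-table refutation:
  v=00: Γ:[(p0 ∨ p0)=F, p0=F] Δ:[p1=F, (p0 ∧ p1)=F] refutes=False
  v=01: Γ:[(p0 ∨ p0)=F, p0=F] Δ:[p1=T, (p0 ∧ p1)=F] refutes=False
  v=10: Γ:[(p0 ∨ p0)=T, p0=T] Δ:[p1=F, (p0 ∧ p1)=F] refutes=True  ← countermodel

Result: [1, 0]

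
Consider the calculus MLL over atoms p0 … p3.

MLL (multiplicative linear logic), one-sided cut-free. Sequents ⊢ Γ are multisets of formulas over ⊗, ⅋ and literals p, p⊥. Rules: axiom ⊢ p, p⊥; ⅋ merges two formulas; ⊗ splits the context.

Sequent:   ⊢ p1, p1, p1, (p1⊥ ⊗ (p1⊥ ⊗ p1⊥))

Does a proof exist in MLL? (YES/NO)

Proof tree:
[⊗]  ⊢ p1, p1, p1, (p1⊥ ⊗ (p1⊥ ⊗ p1⊥))
  [Ax]  ⊢ p1, p1⊥
  [⊗]  ⊢ p1, p1, (p1⊥ ⊗ p1⊥)
    [Ax]  ⊢ p1, p1⊥
    [Ax]  ⊢ p1, p1⊥

Result: YES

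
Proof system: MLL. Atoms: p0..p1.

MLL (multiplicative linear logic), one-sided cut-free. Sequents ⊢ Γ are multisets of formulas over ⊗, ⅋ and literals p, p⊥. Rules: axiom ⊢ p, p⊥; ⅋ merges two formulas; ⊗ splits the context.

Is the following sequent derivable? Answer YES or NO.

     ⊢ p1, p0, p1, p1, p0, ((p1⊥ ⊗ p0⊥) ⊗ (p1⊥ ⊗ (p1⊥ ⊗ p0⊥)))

Derivation trace:
[⊗]  ⊢ p1, p0, p1, p1, p0, ((p1⊥ ⊗ p0⊥) ⊗ (p1⊥ ⊗ (p1⊥ ⊗ p0⊥)))
  [⊗]  ⊢ p1, p0, (p1⊥ ⊗ p0⊥)
    [Ax]  ⊢ p1, p1⊥
    [Ax]  ⊢ p0, p0⊥
  [⊗]  ⊢ p1, p1, p0, (p1⊥ ⊗ (p1⊥ ⊗ p0⊥))
    [Ax]  ⊢ p1, p1⊥
    [⊗]  ⊢ p1, p0, (p1⊥ ⊗ p0⊥)
      [Ax]  ⊢ p1, p1⊥
      [Ax]  ⊢ p0, p0⊥

Result: YES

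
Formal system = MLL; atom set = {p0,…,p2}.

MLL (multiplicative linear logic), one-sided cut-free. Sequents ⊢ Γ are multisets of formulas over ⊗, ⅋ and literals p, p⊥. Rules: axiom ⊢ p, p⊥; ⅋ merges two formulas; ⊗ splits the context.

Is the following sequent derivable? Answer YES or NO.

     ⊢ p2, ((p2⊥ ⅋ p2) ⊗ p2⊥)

Proof tree:
[⊗]  ⊢ p2, ((p2⊥ ⅋ p2) ⊗ p2⊥)
  [⅋]  ⊢ (p2⊥ ⅋ p2)
    [Ax]  ⊢ p2, p2⊥
  [Ax]  ⊢ p2, p2⊥

Result: YES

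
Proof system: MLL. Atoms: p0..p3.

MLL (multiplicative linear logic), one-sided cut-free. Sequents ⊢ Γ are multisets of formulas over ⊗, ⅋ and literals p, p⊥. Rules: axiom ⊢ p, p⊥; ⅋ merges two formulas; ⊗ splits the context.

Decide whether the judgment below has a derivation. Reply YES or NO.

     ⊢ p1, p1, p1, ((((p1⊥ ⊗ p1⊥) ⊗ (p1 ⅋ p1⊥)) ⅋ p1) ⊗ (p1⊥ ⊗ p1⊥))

Derivation (root first):
[⊗]  ⊢ p1, p1, p1, ((((p1⊥ ⊗ p1⊥) ⊗ (p1 ⅋ p1⊥)) ⅋ p1) ⊗ (p1⊥ ⊗ p1⊥))
  [⅋]  ⊢ p1, (((p1⊥ ⊗ p1⊥) ⊗ (p1 ⅋ p1⊥)) ⅋ p1)
    [⊗]  ⊢ p1, p1, ((p1⊥ ⊗ p1⊥) ⊗ (p1 ⅋ p1⊥))
      [⊗]  ⊢ p1, p1, (p1⊥ ⊗ p1⊥)
        [Ax]  ⊢ p1, p1⊥
        [Ax]  ⊢ p1, p1⊥
      [⅋]  ⊢ (p1 ⅋ p1⊥)
        [Ax]  ⊢ p1, p1⊥
  [⊗]  ⊢ p1, p1, (p1⊥ ⊗ p1⊥)
    [Ax]  ⊢ p1, p1⊥
    [Ax]  ⊢ p1, p1⊥

Result: YES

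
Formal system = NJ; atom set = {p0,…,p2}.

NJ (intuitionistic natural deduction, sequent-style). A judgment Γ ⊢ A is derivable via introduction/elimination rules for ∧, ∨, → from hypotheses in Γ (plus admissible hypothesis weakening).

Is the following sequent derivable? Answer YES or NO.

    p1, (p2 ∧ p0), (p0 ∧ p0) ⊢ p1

Proof tree:
[Wk] p1, (p2 ∧ p0), (p0 ∧ p0) ⊢ p1
  [Wk] p1, (p2 ∧ p0) ⊢ p1
    [Ax] p1 ⊢ p1

Result: YES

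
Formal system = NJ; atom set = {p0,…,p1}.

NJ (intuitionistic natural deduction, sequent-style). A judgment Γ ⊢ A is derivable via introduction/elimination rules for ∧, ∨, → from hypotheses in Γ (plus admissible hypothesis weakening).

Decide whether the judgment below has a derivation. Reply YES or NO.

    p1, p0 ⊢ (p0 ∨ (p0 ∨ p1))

Derivation (root first):
[∨I₂] p1, p0 ⊢ (p0 ∨ (p0 ∨ p1))
  [∨I₂] p1, p0 ⊢ (p0 ∨ p1)
    [Wk] p1, p0 ⊢ p1
      [Ax] p1 ⊢ p1

Result: YES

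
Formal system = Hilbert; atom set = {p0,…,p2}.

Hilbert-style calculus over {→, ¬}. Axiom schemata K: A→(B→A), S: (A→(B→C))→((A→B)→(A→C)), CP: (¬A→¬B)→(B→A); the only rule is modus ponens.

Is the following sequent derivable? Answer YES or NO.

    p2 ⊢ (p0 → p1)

Enumerate valuations to refute Γ ⊢ Δ:
  v=000: Γ:[p2=F] Δ:[(p0 → p1)=T] refutes=False
  v=001: Γ:[p2=T] Δ:[(p0 → p1)=T] refutes=False
  v=010: Γ:[p2=F] Δ:[(p0 → p1)=T] refutes=False
  v=011: Γ:[p2=T] Δ:[(p0 → p1)=T] refutes=False
  v=100: Γ:[p2=F] Δ:[(p0 → p1)=F] refutes=False
  v=101: Γ:[p2=T] Δ:[(p0 → p1)=F] refutes=True  ← countermodel

Result: NO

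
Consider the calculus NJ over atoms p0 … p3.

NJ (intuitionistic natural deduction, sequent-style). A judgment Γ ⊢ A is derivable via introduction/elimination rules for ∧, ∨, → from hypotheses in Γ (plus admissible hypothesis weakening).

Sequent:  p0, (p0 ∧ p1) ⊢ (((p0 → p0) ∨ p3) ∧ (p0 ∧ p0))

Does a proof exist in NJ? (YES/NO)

Proof tree:
[Wk] p0, (p0 ∧ p1) ⊢ (((p0 → p0) ∨ p3) ∧ (p0 ∧ p0))
  [∧I] p0 ⊢ (((p0 → p0) ∨ p3) ∧ (p0 ∧ p0))
    [∨I₁]  ⊢ ((p0 → p0) ∨ p3)
      [→I]  ⊢ (p0 → p0)
        [Ax] p0 ⊢ p0
    [∧I] p0 ⊢ (p0 ∧ p0)
      [Ax] p0 ⊢ p0
      [Ax] p0 ⊢ p0

Result: YES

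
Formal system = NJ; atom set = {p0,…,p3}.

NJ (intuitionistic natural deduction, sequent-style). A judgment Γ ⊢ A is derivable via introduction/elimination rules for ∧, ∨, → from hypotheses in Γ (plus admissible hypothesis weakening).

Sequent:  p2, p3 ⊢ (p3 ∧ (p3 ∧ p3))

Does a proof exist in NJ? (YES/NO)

Proof tree:
[∧I] p2, p3 ⊢ (p3 ∧ (p3 ∧ p3))
  [Wk] p3, p2 ⊢ p3
    [Ax] p3 ⊢ p3
  [∧I] p3 ⊢ (p3 ∧ p3)
    [Ax] p3 ⊢ p3
    [Ax] p3 ⊢ p3

Result: YES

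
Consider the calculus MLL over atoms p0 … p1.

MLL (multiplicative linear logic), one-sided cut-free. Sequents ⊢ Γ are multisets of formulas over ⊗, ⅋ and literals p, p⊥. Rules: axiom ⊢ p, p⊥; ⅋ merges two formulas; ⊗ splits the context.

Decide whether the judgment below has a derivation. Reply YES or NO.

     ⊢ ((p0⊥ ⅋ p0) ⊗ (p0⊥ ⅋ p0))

Derivation trace:
[⊗]  ⊢ ((p0⊥ ⅋ p0) ⊗ (p0⊥ ⅋ p0))
  [⅋]  ⊢ (p0⊥ ⅋ p0)
    [Ax]  ⊢ p0, p0⊥
  [⅋]  ⊢ (p0⊥ ⅋ p0)
    [Ax]  ⊢ p0, p0⊥

Result: YES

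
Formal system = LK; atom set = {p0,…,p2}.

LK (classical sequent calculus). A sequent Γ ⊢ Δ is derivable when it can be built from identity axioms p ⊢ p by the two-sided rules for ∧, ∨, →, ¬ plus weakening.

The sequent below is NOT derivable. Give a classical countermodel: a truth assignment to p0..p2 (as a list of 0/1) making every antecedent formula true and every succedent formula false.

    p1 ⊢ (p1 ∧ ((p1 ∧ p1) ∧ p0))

Truth-table refutation:
  v=000: Γ:[p1=F] Δ:[(p1 ∧ ((p1 ∧ p1) ∧ p0))=F] refutes=False
  v=001: Γ:[p1=F] Δ:[(p1 ∧ ((p1 ∧ p1) ∧ p0))=F] refutes=False
  v=010: Γ:[p1=T] Δ:[(p1 ∧ ((p1 ∧ p1) ∧ p0))=F] refutes=True  ← countermodel

Result: [0, 1, 0]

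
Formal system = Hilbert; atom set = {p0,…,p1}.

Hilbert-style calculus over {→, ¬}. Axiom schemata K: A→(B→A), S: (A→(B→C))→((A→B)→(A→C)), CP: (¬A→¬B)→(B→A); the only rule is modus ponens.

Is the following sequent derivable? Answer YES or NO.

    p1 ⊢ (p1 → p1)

Proof tree:
[MP] p1 ⊢ (p1 → p1)
  [MP]  ⊢ ((p1 → p1) → (p1 → p1))
    [S]  ⊢ ((p1 → (p1 → p1)) → ((p1 → p1) → (p1 → p1)))
    [K]  ⊢ (p1 → (p1 → p1))
  [MP] p1 ⊢ (p1 → p1)
    [K]  ⊢ (p1 → (p1 → p1))
    [Hyp] p1 ⊢ p1

Result: YES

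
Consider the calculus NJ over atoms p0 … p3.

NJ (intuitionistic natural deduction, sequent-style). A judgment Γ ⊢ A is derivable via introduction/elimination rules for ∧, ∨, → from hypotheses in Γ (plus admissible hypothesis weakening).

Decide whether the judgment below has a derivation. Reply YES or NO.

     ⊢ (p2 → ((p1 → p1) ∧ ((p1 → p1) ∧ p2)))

Proof tree:
[→I]  ⊢ (p2 → ((p1 → p1) ∧ ((p1 → p1) ∧ p2)))
  [∧I] p2 ⊢ ((p1 → p1) ∧ ((p1 → p1) ∧ p2))
    [→I]  ⊢ (p1 → p1)
      [Ax] p1 ⊢ p1
    [∧I] p2 ⊢ ((p1 → p1) ∧ p2)
      [→I]  ⊢ (p1 → p1)
        [Ax] p1 ⊢ p1
      [Ax] p2 ⊢ p2

Result: YES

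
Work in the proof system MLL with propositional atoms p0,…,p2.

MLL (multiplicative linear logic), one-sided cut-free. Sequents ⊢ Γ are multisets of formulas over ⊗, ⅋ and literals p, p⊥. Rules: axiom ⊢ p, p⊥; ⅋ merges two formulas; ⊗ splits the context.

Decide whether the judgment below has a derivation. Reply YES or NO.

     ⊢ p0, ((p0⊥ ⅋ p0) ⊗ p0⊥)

Derivation trace:
[⊗]  ⊢ p0, ((p0⊥ ⅋ p0) ⊗ p0⊥)
  [⅋]  ⊢ (p0⊥ ⅋ p0)
    [Ax]  ⊢ p0, p0⊥
  [Ax]  ⊢ p0, p0⊥

Result: YES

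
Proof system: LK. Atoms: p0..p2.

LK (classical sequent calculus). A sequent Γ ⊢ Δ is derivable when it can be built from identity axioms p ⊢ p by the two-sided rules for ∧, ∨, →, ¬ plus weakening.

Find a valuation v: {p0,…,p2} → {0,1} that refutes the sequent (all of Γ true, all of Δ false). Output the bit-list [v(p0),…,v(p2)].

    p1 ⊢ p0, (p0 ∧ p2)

Truth-table refutation:
  v=000: Γ:[p1=F] Δ:[p0=F, (p0 ∧ p2)=F] refutes=False
  v=001: Γ:[p1=F] Δ:[p0=F, (p0 ∧ p2)=F] refutes=False
  v=010: Γ:[p1=T] Δ:[p0=F, (p0 ∧ p2)=F] refutes=True  ← countermodel

Result: [0, 1, 0]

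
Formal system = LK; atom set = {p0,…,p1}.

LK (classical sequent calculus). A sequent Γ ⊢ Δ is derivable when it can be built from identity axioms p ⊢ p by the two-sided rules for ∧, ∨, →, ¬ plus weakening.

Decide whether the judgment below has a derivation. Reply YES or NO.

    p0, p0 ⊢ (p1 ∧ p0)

Search for a countermodel by truth-table:
  v=00: Γ:[p0=F, p0=F] Δ:[(p1 ∧ p0)=F] refutes=False
  v=01: Γ:[p0=F, p0=F] Δ:[(p1 ∧ p0)=F] refutes=False
  v=10: Γ:[p0=T, p0=T] Δ:[(p1 ∧ p0)=F] refutes=True  ← countermodel

Result: NO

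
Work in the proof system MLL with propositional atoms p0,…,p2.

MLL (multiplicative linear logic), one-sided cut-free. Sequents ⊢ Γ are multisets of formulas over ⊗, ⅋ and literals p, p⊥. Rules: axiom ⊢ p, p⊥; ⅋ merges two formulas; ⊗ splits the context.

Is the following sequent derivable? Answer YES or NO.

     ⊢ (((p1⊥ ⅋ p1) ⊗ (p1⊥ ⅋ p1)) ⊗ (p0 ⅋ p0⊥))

Derivation (root first):
[⊗]  ⊢ (((p1⊥ ⅋ p1) ⊗ (p1⊥ ⅋ p1)) ⊗ (p0 ⅋ p0⊥))
  [⊗]  ⊢ ((p1⊥ ⅋ p1) ⊗ (p1⊥ ⅋ p1))
    [⅋]  ⊢ (p1⊥ ⅋ p1)
      [Ax]  ⊢ p1, p1⊥
    [⅋]  ⊢ (p1⊥ ⅋ p1)
      [Ax]  ⊢ p1, p1⊥
  [⅋]  ⊢ (p0 ⅋ p0⊥)
    [Ax]  ⊢ p0, p0⊥

Result: YES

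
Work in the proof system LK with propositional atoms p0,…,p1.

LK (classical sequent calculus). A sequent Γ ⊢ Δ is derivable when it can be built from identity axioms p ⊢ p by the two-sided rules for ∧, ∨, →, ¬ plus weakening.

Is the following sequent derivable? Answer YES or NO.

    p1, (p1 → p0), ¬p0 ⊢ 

Derivation trace:
[¬L] p1, (p1 → p0), ¬p0 ⊢ 
  [→L] p1, (p1 → p0) ⊢ p0
    [Ax] p1 ⊢ p1
    [Ax] p0 ⊢ p0

Result: YES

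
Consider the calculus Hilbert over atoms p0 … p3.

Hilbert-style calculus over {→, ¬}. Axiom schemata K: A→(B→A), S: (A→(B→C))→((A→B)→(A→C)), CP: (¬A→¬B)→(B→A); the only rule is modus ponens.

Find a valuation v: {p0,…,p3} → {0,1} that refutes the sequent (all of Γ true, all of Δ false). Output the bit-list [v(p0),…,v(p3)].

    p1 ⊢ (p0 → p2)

Truth-table refutation:
  v=0000: Γ:[p1=F] Δ:[(p0 → p2)=T] refutes=False
  v=0001: Γ:[p1=F] Δ:[(p0 → p2)=T] refutes=False
  v=0010: Γ:[p1=F] Δ:[(p0 → p2)=T] refutes=False
  v=0011: Γ:[p1=F] Δ:[(p0 → p2)=T] refutes=False
  v=0100: Γ:[p1=T] Δ:[(p0 → p2)=T] refutes=False
  v=0101: Γ:[p1=T] Δ:[(p0 → p2)=T] refutes=False
  v=0110: Γ:[p1=T] Δ:[(p0 → p2)=T] refutes=False
  v=0111: Γ:[p1=T] Δ:[(p0 → p2)=T] refutes=False
  v=1000: Γ:[p1=F] Δ:[(p0 → p2)=F] refutes=False
  v=1001: Γ:[p1=F] Δ:[(p0 → p2)=F] refutes=False
  v=1010: Γ:[p1=F] Δ:[(p0 → p2)=T] refutes=False
  v=1011: Γ:[p1=F] Δ:[(p0 → p2)=T] refutes=False
  v=1100: Γ:[p1=T] Δ:[(p0 → p2)=F] refutes=True  ← countermodel

Result: [1, 1, 0, 0]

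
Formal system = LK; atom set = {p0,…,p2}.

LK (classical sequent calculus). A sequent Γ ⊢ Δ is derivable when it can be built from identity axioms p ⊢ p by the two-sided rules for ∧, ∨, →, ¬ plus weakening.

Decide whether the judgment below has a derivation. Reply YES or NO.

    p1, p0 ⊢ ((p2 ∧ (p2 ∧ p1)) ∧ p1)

Truth-table refutation:
  v=000: Γ:[p1=F, p0=F] Δ:[((p2 ∧ (p2 ∧ p1)) ∧ p1)=F] refutes=False
  v=001: Γ:[p1=F, p0=F] Δ:[((p2 ∧ (p2 ∧ p1)) ∧ p1)=F] refutes=False
  v=010: Γ:[p1=T, p0=F] Δ:[((p2 ∧ (p2 ∧ p1)) ∧ p1)=F] refutes=False
  v=011: Γ:[p1=T, p0=F] Δ:[((p2 ∧ (p2 ∧ p1)) ∧ p1)=T] refutes=False
  v=100: Γ:[p1=F, p0=T] Δ:[((p2 ∧ (p2 ∧ p1)) ∧ p1)=F] refutes=False
  v=101: Γ:[p1=F, p0=T] Δ:[((p2 ∧ (p2 ∧ p1)) ∧ p1)=F] refutes=False
  v=110: Γ:[p1=T, p0=T] Δ:[((p2 ∧ (p2 ∧ p1)) ∧ p1)=F] refutes=True  ← countermodel

Result: NO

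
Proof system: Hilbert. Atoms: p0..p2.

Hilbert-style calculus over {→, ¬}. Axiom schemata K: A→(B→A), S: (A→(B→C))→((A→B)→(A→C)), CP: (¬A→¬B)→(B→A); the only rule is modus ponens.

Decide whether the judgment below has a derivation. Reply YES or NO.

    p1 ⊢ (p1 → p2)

Enumerate valuations to refute Γ ⊢ Δ:
  v=000: Γ:[p1=F] Δ:[(p1 → p2)=T] refutes=False
  v=001: Γ:[p1=F] Δ:[(p1 → p2)=T] refutes=False
  v=010: Γ:[p1=T] Δ:[(p1 → p2)=F] refutes=True  ← countermodel

Result: NO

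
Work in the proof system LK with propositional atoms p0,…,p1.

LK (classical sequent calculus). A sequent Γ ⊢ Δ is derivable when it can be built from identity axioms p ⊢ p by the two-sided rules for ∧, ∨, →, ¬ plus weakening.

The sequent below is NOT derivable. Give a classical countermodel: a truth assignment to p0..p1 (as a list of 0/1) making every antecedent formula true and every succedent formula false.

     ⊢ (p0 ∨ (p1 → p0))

Enumerate valuations to refute Γ ⊢ Δ:
  v=00: Γ:[] Δ:[(p0 ∨ (p1 → p0))=T] refutes=False
  v=01: Γ:[] Δ:[(p0 ∨ (p1 → p0))=F] refutes=True  ← countermodel

Result: [0, 1]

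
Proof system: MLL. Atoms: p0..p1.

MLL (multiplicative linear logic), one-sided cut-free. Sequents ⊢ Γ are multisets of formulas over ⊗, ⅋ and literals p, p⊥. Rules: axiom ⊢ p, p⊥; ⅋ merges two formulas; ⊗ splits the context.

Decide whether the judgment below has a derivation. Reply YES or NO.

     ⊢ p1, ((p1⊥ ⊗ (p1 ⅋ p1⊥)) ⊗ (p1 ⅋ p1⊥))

Derivation (root first):
[⊗]  ⊢ p1, ((p1⊥ ⊗ (p1 ⅋ p1⊥)) ⊗ (p1 ⅋ p1⊥))
  [⊗]  ⊢ p1, (p1⊥ ⊗ (p1 ⅋ p1⊥))
    [Ax]  ⊢ p1, p1⊥
    [⅋]  ⊢ (p1 ⅋ p1⊥)
      [Ax]  ⊢ p1, p1⊥
  [⅋]  ⊢ (p1 ⅋ p1⊥)
    [Ax]  ⊢ p1, p1⊥

Result: YES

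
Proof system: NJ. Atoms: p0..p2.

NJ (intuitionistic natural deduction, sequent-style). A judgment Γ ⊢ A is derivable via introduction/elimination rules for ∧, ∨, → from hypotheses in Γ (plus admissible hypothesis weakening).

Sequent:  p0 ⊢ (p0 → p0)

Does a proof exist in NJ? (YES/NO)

Derivation trace:
[→I] p0 ⊢ (p0 → p0)
  [Wk] p0, p0 ⊢ p0
    [Ax] p0 ⊢ p0

Result: YES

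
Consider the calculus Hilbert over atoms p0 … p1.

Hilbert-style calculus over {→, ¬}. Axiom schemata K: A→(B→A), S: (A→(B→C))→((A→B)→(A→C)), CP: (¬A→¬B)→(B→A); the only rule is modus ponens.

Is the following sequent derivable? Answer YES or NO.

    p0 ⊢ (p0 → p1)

Search for a countermodel by truth-table:
  v=00: Γ:[p0=F] Δ:[(p0 → p1)=T] refutes=False
  v=01: Γ:[p0=F] Δ:[(p0 → p1)=T] refutes=False
  v=10: Γ:[p0=T] Δ:[(p0 → p1)=F] refutes=True  ← countermodel

Result: NO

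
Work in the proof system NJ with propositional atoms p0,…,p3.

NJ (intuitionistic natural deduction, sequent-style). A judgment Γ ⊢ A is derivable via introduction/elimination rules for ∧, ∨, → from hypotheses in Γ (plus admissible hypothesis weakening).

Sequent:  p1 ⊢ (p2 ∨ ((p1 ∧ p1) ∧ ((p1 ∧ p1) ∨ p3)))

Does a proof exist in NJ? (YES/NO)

Derivation trace:
[∨I₂] p1 ⊢ (p2 ∨ ((p1 ∧ p1) ∧ ((p1 ∧ p1) ∨ p3)))
  [∧I] p1 ⊢ ((p1 ∧ p1) ∧ ((p1 ∧ p1) ∨ p3))
    [∧I] p1 ⊢ (p1 ∧ p1)
      [Ax] p1 ⊢ p1
      [Ax] p1 ⊢ p1
    [∨I₁] p1 ⊢ ((p1 ∧ p1) ∨ p3)
      [∧I] p1 ⊢ (p1 ∧ p1)
        [Ax] p1 ⊢ p1
        [Ax] p1 ⊢ p1

Result: YES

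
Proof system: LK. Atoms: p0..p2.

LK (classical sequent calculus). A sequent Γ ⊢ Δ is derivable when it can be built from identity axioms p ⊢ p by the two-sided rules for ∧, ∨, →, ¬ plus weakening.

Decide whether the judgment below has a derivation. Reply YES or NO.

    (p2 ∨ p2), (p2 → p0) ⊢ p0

Derivation (root first):
[→L] (p2 ∨ p2), (p2 → p0) ⊢ p0
  [∨L] (p2 ∨ p2) ⊢ p2
    [Ax] p2 ⊢ p2
    [Ax] p2 ⊢ p2
  [Ax] p0 ⊢ p0

Result: YES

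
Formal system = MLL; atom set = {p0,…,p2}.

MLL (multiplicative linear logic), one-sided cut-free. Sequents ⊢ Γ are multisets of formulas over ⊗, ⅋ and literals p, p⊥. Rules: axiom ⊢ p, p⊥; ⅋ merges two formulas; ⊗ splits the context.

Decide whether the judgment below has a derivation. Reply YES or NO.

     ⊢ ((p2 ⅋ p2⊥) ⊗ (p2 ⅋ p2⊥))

Proof tree:
[⊗]  ⊢ ((p2 ⅋ p2⊥) ⊗ (p2 ⅋ p2⊥))
  [⅋]  ⊢ (p2 ⅋ p2⊥)
    [Ax]  ⊢ p2, p2⊥
  [⅋]  ⊢ (p2 ⅋ p2⊥)
    [Ax]  ⊢ p2, p2⊥

Result: YES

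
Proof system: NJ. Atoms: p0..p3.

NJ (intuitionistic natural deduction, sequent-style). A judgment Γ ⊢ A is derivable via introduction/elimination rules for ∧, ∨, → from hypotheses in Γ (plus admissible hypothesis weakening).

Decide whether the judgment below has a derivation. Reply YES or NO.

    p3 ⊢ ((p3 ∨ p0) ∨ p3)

Derivation (root first):
[∨I₁] p3 ⊢ ((p3 ∨ p0) ∨ p3)
  [∨I₁] p3 ⊢ (p3 ∨ p0)
    [Ax] p3 ⊢ p3

Result: YES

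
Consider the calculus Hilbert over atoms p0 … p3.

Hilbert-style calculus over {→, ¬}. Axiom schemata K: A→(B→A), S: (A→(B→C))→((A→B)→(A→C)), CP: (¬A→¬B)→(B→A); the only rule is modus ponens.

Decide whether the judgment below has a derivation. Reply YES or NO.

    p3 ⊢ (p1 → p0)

Search for a countermodel by truth-table:
  v=0000: Γ:[p3=F] Δ:[(p1 → p0)=T] refutes=False
  v=0001: Γ:[p3=T] Δ:[(p1 → p0)=T] refutes=False
  v=0010: Γ:[p3=F] Δ:[(p1 → p0)=T] refutes=False
  v=0011: Γ:[p3=T] Δ:[(p1 → p0)=T] refutes=False
  v=0100: Γ:[p3=F] Δ:[(p1 → p0)=F] refutes=False
  v=0101: Γ:[p3=T] Δ:[(p1 → p0)=F] refutes=True  ← countermodel

Result: NO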